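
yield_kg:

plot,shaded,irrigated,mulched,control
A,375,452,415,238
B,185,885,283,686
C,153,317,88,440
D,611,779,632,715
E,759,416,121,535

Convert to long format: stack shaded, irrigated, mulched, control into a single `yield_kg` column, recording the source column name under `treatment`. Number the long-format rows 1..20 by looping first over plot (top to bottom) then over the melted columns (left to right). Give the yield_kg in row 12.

20 rows total (5 × 4). Row 12: index ⌊(12-1)/4⌋ = 2 into plot → C; (12-1) mod 4 = 3 into the melted columns → control.
So row 12 is (C, control, 440); yield_kg = 440.

440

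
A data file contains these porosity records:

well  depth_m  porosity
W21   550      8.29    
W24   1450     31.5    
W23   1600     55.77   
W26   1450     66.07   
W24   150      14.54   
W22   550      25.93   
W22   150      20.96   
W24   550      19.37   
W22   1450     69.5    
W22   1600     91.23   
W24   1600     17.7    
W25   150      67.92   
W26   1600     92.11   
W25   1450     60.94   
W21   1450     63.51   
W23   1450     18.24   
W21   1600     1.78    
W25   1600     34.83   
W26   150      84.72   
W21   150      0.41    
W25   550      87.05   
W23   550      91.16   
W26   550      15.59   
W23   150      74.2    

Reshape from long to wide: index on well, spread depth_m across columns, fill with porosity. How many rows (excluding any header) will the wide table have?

6 distinct well values → 6 rows.

6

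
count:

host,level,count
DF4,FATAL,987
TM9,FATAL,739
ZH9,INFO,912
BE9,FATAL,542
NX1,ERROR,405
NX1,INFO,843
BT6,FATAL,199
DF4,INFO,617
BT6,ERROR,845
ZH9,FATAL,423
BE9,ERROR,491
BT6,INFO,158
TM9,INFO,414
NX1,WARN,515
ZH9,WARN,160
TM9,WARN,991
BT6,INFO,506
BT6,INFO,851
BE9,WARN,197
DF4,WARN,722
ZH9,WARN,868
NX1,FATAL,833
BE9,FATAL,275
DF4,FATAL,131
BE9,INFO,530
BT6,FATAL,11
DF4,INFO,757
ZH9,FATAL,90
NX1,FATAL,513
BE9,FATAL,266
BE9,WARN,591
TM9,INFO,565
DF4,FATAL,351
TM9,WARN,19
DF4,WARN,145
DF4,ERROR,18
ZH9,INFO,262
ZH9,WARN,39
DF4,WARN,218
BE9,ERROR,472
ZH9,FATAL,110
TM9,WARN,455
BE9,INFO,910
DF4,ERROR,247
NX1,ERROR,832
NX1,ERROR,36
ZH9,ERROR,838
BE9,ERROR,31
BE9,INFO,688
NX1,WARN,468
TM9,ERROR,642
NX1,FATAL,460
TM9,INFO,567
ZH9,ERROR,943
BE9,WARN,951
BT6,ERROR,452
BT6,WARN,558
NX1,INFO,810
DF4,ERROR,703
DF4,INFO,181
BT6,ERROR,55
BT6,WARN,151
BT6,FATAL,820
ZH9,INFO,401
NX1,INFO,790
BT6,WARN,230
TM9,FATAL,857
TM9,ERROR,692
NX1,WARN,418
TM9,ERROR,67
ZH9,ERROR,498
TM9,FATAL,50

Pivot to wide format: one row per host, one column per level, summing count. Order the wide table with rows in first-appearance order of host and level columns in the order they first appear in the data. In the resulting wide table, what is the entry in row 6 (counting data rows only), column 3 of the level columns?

With rows in first-appearance order of host, row 6 is host=BT6. level columns in first-appearance order: FATAL, INFO, ERROR, WARN; column 3 is ERROR.
Long rows with host=BT6, level=ERROR: 845 + 452 + 55 = 1352.

1352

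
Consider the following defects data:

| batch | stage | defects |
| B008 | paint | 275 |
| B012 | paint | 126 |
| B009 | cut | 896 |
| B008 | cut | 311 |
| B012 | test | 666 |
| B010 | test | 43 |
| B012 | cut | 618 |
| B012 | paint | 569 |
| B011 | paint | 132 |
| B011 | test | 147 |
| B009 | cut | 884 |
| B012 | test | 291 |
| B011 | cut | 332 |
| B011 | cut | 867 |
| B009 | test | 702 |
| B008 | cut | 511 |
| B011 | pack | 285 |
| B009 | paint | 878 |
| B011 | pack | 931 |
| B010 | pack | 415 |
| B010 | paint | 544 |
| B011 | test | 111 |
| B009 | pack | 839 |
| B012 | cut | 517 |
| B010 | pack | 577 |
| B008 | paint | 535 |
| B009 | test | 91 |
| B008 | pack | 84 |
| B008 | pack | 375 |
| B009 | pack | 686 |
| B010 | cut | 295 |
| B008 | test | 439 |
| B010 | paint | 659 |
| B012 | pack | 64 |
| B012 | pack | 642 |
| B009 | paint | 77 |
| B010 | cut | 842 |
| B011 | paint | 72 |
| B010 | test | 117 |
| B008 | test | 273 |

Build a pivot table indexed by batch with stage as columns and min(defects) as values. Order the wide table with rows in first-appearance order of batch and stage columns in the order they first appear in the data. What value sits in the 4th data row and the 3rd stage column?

With rows in first-appearance order of batch, row 4 is batch=B010. stage columns in first-appearance order: paint, cut, test, pack; column 3 is test.
Long rows with batch=B010, stage=test: min(43, 117) = 43.

43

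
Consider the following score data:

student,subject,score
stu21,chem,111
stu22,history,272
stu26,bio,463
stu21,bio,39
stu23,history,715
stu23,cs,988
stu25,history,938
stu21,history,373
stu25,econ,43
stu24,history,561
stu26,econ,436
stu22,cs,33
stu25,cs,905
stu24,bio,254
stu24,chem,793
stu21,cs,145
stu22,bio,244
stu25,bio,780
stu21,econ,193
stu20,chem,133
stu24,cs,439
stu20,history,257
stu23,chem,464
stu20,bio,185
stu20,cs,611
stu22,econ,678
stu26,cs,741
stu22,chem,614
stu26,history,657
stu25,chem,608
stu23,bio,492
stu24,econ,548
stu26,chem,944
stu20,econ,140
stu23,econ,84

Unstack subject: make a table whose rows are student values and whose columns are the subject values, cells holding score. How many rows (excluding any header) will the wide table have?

7

7 distinct student values → 7 rows.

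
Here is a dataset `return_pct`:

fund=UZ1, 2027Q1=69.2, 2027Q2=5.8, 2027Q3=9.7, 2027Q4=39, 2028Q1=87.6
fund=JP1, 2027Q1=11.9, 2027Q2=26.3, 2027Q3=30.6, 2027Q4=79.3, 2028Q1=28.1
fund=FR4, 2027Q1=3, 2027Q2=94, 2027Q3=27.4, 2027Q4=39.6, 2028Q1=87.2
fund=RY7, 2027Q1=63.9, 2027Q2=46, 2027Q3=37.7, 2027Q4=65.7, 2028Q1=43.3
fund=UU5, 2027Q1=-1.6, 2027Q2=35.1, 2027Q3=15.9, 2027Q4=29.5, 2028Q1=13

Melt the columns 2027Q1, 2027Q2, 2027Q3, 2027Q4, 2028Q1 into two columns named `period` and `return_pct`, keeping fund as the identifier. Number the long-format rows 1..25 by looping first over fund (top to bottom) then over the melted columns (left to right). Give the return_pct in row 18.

37.7

25 rows total (5 × 5). Row 18: index ⌊(18-1)/5⌋ = 3 into fund → RY7; (18-1) mod 5 = 2 into the melted columns → 2027Q3.
So row 18 is (RY7, 2027Q3, 37.7); return_pct = 37.7.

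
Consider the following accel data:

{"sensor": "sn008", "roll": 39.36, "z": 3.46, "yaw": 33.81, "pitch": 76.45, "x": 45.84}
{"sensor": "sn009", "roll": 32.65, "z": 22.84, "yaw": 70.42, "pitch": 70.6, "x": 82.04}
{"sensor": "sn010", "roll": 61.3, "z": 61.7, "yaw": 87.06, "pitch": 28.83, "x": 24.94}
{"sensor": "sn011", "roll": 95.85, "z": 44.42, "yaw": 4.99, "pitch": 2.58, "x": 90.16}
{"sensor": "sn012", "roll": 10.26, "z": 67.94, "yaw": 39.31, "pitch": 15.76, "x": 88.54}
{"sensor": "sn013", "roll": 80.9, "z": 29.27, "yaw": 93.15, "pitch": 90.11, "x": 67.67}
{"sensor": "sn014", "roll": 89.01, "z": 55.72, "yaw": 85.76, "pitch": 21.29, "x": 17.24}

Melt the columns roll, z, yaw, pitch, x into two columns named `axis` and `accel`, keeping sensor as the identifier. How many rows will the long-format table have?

35

7 sensor values × 5 melted columns = 35 rows.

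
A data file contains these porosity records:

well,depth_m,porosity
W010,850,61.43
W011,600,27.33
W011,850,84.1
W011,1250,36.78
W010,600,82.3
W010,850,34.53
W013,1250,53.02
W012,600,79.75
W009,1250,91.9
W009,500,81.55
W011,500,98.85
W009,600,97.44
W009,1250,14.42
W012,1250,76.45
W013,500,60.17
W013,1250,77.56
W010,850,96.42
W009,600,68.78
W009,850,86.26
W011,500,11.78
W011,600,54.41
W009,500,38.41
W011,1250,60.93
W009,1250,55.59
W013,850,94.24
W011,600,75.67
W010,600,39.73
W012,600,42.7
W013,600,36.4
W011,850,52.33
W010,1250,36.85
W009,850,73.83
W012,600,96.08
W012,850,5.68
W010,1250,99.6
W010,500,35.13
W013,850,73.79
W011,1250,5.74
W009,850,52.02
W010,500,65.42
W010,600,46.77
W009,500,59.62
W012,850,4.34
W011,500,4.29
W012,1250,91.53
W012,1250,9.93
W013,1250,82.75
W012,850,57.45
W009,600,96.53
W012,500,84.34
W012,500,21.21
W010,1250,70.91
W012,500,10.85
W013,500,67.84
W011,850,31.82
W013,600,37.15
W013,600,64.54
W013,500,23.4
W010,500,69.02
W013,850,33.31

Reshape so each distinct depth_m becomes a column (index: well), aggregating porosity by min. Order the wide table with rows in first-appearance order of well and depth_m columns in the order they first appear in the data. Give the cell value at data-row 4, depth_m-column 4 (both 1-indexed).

With rows in first-appearance order of well, row 4 is well=W012. depth_m columns in first-appearance order: 850, 600, 1250, 500; column 4 is 500.
Long rows with well=W012, depth_m=500: min(84.34, 21.21, 10.85) = 10.85.

10.85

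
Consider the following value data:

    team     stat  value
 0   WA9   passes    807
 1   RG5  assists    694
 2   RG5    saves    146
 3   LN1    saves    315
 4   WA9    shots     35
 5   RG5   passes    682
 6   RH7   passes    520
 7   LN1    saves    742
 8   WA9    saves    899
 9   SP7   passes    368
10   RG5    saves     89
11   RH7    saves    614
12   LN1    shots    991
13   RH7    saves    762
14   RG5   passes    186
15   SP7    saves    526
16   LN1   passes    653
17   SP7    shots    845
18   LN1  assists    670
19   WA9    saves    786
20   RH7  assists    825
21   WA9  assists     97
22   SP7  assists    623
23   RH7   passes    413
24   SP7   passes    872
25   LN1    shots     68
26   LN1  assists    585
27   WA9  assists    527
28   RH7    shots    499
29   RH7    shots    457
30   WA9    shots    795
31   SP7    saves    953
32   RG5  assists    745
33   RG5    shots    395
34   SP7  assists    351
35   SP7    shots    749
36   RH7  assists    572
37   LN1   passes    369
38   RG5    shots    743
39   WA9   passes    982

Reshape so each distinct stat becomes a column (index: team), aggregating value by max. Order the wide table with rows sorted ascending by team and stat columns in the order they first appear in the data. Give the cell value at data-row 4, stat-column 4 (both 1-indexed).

845

With rows sorted ascending by team, row 4 is team=SP7. stat columns in first-appearance order: passes, assists, saves, shots; column 4 is shots.
Long rows with team=SP7, stat=shots: max(845, 749) = 845.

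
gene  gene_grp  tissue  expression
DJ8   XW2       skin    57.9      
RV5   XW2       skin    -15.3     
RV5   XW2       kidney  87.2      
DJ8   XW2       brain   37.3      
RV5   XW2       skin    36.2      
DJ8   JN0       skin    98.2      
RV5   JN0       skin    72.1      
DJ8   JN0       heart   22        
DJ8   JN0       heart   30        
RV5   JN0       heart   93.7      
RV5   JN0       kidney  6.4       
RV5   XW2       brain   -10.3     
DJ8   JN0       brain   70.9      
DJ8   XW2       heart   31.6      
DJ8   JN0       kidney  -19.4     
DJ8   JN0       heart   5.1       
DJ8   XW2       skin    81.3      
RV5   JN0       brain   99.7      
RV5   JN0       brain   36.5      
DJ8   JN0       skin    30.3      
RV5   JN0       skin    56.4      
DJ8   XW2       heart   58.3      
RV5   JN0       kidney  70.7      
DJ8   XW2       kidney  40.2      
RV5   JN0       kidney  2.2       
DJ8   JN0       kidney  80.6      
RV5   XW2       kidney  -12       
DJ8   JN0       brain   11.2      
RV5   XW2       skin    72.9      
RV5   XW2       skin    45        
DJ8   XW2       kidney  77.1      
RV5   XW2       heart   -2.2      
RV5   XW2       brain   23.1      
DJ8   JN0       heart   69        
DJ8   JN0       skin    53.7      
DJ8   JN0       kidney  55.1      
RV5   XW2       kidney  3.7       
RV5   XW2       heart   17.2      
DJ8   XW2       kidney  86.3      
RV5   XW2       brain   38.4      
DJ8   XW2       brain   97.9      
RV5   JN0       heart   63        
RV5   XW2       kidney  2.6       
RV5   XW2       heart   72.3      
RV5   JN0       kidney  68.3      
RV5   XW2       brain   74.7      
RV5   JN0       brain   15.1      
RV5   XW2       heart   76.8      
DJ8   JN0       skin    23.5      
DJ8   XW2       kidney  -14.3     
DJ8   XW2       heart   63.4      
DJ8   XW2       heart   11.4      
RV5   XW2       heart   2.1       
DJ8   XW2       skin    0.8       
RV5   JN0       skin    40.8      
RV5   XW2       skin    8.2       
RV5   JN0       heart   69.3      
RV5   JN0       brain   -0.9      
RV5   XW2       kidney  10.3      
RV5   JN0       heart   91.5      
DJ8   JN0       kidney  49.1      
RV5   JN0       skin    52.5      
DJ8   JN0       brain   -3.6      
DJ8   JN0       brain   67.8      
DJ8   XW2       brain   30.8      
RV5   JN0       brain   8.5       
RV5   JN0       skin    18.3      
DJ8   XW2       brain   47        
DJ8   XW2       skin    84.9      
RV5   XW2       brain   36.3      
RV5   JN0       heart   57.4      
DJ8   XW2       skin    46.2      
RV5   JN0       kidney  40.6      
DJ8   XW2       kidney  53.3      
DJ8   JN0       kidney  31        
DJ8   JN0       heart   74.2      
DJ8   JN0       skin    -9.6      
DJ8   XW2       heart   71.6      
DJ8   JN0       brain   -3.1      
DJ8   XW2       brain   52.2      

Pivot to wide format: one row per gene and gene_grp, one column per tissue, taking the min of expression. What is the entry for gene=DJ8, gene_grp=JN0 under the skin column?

Rows with gene=DJ8, gene_grp=JN0 and tissue=skin: expression values are 98.2, 30.3, 53.7, 23.5, -9.6.
min(98.2, 30.3, 53.7, 23.5, -9.6) = -9.6.

-9.6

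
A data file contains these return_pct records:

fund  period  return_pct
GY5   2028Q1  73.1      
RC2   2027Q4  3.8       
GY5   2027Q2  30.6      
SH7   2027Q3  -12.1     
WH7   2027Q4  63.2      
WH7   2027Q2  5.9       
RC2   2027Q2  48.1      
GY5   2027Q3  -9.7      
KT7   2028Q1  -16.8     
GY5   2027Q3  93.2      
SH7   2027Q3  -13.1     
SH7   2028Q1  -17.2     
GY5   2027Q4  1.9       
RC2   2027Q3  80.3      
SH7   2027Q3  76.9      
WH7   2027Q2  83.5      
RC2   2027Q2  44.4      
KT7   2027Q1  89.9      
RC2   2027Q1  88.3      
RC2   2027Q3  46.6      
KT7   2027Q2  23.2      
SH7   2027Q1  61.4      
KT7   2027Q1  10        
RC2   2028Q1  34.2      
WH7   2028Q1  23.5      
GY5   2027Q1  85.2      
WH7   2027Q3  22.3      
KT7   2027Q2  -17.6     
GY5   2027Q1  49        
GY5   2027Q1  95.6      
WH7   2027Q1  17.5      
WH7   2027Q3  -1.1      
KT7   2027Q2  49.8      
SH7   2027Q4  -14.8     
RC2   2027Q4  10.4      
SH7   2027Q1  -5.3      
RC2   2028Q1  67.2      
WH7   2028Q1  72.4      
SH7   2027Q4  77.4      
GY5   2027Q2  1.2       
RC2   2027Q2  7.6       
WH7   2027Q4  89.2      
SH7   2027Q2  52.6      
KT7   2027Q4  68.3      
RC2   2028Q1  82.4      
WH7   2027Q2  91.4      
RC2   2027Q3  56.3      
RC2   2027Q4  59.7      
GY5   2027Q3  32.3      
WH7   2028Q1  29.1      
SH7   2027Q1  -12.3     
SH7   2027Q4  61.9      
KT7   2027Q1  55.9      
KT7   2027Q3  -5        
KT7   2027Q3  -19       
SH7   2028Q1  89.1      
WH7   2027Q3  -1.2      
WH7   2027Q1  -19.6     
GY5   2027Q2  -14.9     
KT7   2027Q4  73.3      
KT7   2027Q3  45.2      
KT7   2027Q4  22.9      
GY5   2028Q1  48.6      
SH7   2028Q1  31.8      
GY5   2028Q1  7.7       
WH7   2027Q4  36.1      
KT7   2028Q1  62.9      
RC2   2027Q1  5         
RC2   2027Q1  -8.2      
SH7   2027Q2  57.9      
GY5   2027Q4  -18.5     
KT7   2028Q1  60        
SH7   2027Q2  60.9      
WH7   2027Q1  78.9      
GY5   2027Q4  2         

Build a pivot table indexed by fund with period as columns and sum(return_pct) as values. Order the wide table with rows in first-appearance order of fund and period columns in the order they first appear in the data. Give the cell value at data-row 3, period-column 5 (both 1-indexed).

With rows in first-appearance order of fund, row 3 is fund=SH7. period columns in first-appearance order: 2028Q1, 2027Q4, 2027Q2, 2027Q3, 2027Q1; column 5 is 2027Q1.
Long rows with fund=SH7, period=2027Q1: 61.4 + -5.3 + -12.3 = 43.8.

43.8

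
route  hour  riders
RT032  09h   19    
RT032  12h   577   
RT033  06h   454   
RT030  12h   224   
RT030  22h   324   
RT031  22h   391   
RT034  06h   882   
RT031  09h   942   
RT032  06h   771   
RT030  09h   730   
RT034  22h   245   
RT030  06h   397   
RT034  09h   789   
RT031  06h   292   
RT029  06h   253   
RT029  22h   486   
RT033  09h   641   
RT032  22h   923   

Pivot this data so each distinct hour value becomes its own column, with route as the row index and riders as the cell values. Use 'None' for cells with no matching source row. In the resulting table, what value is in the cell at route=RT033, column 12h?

None

No long-format row has route=RT033 and hour=12h, so the cell is None.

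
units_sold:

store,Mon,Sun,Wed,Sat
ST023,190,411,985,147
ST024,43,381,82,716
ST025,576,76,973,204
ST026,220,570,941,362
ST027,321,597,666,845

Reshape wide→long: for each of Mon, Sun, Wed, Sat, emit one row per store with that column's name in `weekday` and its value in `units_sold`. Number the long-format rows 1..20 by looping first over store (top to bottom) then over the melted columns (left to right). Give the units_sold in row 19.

20 rows total (5 × 4). Row 19: index ⌊(19-1)/4⌋ = 4 into store → ST027; (19-1) mod 4 = 2 into the melted columns → Wed.
So row 19 is (ST027, Wed, 666); units_sold = 666.

666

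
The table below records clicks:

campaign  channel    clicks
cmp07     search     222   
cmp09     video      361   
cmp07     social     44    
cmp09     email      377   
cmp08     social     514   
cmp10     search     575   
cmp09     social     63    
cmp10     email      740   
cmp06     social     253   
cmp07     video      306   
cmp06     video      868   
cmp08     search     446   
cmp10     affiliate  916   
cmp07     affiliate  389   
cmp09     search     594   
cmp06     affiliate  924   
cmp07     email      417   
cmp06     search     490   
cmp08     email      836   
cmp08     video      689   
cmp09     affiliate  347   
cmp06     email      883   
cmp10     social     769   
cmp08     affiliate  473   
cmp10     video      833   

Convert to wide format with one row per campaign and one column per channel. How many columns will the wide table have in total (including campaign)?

6

1 column for campaign plus 5 distinct channel values → 6 columns.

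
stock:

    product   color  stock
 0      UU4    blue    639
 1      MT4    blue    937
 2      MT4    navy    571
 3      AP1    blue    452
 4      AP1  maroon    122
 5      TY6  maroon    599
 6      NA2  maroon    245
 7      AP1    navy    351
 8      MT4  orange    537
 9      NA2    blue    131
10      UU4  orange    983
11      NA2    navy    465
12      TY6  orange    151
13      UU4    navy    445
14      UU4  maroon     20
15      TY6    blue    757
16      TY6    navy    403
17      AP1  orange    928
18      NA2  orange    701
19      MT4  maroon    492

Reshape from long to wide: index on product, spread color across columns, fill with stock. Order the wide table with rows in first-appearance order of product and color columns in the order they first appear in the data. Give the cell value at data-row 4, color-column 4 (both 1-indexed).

With rows in first-appearance order of product, row 4 is product=TY6. color columns in first-appearance order: blue, navy, maroon, orange; column 4 is orange.
Long rows with product=TY6, color=orange: stock = 151.

151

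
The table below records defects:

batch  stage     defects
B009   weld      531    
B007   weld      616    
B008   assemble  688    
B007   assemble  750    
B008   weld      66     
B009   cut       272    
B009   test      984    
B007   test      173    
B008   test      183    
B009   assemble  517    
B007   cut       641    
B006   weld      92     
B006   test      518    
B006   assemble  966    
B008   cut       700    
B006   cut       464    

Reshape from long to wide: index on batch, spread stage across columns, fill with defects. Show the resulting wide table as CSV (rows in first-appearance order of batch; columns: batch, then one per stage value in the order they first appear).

batch,weld,assemble,cut,test
B009,531,517,272,984
B007,616,750,641,173
B008,66,688,700,183
B006,92,966,464,518

Columns: batch plus the 4 distinct stage values (weld, assemble, cut, test).
For example, row B009 column weld takes defects=531 from the long row (B009, weld).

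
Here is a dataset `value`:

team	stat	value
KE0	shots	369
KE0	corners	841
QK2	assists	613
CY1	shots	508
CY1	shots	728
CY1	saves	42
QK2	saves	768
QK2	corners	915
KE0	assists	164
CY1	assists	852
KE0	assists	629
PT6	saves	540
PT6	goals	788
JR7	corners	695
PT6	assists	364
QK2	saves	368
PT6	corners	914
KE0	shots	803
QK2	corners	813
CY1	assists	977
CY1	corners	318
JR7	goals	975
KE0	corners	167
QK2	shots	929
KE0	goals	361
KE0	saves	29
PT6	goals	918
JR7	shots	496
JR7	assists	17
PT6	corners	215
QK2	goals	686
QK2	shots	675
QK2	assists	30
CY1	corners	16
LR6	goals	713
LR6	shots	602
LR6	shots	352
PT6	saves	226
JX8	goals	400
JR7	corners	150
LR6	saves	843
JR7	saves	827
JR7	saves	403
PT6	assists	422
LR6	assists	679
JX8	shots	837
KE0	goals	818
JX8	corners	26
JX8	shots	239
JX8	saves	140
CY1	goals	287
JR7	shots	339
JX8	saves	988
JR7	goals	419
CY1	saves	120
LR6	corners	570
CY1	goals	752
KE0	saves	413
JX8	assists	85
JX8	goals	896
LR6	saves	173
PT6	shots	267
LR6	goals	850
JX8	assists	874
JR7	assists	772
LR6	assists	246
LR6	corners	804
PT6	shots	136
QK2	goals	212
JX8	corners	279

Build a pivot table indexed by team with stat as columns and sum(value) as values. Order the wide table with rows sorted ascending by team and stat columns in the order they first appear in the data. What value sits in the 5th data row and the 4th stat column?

With rows sorted ascending by team, row 5 is team=LR6. stat columns in first-appearance order: shots, corners, assists, saves, goals; column 4 is saves.
Long rows with team=LR6, stat=saves: 843 + 173 = 1016.

1016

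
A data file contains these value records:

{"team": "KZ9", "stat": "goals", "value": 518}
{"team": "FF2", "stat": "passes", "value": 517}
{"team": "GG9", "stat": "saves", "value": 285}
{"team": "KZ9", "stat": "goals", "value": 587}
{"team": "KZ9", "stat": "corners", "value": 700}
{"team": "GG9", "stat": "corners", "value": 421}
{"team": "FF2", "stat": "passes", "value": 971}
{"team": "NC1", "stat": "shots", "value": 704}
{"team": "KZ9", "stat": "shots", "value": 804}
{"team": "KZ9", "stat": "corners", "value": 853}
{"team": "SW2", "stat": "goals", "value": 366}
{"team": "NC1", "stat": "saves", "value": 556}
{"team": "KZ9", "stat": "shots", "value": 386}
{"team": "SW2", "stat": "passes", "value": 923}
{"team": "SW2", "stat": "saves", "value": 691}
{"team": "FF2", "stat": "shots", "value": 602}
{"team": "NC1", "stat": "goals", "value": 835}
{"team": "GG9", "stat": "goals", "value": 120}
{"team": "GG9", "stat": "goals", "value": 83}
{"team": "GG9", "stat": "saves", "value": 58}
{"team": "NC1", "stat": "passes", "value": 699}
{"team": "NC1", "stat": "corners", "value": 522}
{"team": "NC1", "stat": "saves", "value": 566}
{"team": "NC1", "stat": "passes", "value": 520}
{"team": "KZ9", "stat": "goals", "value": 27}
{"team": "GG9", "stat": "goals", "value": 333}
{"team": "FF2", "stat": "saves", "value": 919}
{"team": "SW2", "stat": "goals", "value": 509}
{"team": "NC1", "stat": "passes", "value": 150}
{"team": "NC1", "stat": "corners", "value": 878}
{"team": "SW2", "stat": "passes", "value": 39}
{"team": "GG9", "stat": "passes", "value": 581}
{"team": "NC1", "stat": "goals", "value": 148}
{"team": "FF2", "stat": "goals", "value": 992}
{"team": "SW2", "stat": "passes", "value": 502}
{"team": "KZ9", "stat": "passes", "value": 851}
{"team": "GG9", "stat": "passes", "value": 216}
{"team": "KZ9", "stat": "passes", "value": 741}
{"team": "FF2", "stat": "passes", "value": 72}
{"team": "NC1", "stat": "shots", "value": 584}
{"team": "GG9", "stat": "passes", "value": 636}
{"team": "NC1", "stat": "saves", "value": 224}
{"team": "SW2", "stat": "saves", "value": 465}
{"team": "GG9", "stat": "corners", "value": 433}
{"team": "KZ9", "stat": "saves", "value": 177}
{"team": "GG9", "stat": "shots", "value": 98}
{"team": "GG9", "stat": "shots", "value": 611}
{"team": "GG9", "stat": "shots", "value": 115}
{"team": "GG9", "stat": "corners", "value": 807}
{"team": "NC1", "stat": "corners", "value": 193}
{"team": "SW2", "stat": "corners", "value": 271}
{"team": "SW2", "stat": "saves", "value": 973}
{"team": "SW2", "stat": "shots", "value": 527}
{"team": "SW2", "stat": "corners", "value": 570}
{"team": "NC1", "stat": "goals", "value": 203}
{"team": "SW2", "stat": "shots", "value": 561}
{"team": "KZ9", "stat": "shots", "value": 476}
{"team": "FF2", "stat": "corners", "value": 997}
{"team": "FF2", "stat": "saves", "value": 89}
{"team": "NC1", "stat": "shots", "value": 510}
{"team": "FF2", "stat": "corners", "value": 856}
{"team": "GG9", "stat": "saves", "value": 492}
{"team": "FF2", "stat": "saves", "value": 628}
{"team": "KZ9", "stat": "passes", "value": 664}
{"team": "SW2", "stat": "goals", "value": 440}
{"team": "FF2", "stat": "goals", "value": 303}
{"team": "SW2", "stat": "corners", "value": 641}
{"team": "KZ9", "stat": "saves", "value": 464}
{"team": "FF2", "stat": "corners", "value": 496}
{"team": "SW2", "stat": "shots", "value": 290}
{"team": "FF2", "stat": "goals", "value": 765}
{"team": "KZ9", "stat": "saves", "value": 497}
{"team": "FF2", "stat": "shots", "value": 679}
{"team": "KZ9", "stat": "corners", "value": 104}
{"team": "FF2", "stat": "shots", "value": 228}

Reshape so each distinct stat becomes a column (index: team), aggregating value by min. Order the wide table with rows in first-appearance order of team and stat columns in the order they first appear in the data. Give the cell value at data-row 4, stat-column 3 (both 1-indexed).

With rows in first-appearance order of team, row 4 is team=NC1. stat columns in first-appearance order: goals, passes, saves, corners, shots; column 3 is saves.
Long rows with team=NC1, stat=saves: min(556, 566, 224) = 224.

224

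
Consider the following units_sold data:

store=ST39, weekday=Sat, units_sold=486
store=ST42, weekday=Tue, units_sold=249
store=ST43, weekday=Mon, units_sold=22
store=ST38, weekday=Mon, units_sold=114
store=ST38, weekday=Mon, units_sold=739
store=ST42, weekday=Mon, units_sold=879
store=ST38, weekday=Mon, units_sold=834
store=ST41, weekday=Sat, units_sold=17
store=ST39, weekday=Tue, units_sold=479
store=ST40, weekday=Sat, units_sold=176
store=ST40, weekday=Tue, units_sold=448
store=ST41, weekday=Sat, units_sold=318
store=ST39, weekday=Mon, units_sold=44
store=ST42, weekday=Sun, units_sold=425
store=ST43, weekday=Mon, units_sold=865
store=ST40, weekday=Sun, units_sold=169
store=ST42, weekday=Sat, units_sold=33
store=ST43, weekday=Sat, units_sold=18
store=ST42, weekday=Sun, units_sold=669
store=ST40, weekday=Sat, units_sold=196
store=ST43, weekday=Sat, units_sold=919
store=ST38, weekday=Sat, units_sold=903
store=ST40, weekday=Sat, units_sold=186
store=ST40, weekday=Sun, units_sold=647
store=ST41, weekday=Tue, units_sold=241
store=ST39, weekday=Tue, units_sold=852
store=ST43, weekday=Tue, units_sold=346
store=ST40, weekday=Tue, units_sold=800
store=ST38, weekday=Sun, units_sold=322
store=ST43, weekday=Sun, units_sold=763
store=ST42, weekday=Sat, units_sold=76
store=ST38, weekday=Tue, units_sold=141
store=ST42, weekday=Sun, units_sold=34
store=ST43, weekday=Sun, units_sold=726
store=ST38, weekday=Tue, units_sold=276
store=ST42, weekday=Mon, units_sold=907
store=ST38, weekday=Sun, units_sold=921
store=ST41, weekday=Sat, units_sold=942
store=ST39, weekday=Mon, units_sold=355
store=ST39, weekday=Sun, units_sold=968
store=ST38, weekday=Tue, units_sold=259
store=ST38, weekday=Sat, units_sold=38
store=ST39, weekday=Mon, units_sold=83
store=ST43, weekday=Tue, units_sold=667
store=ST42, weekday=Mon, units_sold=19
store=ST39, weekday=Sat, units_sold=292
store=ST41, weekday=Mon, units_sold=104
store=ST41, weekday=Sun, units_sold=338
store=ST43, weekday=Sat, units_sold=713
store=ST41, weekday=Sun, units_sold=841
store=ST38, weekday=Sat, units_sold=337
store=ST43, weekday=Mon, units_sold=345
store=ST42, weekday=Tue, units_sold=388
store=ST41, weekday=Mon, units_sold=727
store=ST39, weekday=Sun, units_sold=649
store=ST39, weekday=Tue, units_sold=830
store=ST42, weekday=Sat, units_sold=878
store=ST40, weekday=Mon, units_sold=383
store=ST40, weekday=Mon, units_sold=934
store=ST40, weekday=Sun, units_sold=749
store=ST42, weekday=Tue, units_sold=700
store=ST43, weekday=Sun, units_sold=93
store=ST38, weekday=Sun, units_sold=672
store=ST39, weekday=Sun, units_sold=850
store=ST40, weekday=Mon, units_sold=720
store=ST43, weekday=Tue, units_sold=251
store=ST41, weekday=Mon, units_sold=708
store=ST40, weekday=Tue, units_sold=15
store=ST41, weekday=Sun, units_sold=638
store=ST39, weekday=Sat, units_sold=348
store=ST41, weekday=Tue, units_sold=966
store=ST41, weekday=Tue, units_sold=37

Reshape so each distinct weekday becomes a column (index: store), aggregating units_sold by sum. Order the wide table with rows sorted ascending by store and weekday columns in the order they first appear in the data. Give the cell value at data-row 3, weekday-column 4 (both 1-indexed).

1565

With rows sorted ascending by store, row 3 is store=ST40. weekday columns in first-appearance order: Sat, Tue, Mon, Sun; column 4 is Sun.
Long rows with store=ST40, weekday=Sun: 169 + 647 + 749 = 1565.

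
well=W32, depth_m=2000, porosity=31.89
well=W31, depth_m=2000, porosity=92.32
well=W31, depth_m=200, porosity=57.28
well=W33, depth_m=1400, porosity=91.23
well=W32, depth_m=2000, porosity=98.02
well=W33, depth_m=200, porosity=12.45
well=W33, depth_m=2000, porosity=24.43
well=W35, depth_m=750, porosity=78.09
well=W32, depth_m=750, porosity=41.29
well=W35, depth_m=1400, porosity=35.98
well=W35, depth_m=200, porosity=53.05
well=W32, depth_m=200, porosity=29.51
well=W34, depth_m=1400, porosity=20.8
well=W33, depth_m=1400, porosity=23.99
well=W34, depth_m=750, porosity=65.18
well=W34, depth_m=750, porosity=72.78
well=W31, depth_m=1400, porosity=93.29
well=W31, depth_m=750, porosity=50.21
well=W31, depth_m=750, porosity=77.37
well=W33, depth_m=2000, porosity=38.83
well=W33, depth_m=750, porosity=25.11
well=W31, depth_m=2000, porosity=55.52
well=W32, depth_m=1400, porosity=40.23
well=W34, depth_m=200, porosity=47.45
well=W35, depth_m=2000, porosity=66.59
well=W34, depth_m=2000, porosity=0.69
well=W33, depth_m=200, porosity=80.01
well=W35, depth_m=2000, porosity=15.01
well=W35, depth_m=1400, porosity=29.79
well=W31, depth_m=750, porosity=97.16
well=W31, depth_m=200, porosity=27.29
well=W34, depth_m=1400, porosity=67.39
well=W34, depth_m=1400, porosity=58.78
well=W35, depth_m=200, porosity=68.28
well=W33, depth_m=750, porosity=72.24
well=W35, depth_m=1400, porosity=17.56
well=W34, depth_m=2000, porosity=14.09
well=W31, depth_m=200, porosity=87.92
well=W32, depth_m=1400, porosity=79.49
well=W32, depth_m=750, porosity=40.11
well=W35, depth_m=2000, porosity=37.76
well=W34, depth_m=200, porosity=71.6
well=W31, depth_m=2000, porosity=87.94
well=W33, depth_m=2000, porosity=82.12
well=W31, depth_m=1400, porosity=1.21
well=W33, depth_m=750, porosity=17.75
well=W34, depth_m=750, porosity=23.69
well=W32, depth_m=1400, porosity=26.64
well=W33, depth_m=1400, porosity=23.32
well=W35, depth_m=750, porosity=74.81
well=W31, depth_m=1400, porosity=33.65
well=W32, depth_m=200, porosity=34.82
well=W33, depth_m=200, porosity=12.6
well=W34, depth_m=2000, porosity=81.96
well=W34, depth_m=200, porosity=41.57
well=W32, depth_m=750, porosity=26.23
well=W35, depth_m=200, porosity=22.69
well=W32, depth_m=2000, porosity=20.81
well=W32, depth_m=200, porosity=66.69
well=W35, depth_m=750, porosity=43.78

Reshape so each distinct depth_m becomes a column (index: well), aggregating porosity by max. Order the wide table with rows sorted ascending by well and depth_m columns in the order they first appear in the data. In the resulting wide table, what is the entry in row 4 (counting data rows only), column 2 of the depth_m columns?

71.6

With rows sorted ascending by well, row 4 is well=W34. depth_m columns in first-appearance order: 2000, 200, 1400, 750; column 2 is 200.
Long rows with well=W34, depth_m=200: max(47.45, 71.6, 41.57) = 71.6.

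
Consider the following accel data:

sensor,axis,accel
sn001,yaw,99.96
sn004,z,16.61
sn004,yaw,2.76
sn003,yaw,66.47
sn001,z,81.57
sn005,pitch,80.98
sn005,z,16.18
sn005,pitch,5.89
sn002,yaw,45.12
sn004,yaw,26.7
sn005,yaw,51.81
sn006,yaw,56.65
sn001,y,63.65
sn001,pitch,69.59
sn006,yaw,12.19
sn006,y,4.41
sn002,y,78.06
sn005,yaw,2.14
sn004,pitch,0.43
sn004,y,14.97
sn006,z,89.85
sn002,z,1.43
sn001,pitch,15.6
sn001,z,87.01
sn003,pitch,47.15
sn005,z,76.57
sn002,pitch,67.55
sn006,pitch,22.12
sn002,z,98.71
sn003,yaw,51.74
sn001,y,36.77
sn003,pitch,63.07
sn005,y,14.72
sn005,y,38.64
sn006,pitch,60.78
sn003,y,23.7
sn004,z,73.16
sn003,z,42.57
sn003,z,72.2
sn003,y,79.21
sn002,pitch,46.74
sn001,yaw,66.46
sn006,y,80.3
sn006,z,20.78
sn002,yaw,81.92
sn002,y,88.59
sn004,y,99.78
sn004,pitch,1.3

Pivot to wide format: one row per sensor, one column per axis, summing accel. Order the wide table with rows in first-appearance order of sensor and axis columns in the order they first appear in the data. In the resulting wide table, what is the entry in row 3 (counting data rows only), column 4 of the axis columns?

With rows in first-appearance order of sensor, row 3 is sensor=sn003. axis columns in first-appearance order: yaw, z, pitch, y; column 4 is y.
Long rows with sensor=sn003, axis=y: 23.7 + 79.21 = 102.91.

102.91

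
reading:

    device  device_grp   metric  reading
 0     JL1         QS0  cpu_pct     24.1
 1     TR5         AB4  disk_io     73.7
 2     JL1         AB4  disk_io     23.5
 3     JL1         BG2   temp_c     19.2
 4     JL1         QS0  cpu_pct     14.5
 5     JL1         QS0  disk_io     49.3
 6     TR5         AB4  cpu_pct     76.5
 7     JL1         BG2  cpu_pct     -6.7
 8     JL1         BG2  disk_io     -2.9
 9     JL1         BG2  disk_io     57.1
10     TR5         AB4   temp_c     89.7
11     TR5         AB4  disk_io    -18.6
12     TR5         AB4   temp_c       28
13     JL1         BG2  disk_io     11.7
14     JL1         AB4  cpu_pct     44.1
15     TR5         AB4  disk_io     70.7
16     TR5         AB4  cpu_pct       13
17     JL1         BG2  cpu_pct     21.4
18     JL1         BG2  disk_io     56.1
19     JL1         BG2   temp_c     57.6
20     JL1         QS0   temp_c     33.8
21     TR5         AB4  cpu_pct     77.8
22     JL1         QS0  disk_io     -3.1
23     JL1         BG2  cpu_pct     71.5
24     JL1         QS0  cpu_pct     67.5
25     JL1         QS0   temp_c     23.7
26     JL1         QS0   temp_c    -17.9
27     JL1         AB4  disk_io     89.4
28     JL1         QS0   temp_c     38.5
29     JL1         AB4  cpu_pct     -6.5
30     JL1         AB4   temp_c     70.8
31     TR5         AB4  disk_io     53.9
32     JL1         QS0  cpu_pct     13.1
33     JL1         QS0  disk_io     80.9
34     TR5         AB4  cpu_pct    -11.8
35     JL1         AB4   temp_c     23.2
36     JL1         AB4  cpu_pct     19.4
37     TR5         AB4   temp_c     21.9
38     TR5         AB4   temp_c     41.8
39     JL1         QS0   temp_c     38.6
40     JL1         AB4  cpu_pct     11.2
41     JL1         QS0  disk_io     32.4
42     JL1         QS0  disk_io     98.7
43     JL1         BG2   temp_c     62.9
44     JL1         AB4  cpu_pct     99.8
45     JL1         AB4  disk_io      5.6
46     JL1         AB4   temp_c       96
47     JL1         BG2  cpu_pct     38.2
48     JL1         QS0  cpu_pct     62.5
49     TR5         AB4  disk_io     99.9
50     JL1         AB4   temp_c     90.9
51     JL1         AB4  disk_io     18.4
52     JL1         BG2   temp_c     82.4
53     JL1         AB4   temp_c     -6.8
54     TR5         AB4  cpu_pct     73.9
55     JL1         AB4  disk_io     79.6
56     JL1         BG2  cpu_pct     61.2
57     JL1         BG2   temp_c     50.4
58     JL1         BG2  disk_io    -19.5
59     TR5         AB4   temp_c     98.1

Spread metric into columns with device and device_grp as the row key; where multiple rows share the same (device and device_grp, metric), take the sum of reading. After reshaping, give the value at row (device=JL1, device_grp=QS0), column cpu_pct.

Rows with device=JL1, device_grp=QS0 and metric=cpu_pct: reading values are 24.1, 14.5, 67.5, 13.1, 62.5.
24.1 + 14.5 + 67.5 + 13.1 + 62.5 = 181.7.

181.7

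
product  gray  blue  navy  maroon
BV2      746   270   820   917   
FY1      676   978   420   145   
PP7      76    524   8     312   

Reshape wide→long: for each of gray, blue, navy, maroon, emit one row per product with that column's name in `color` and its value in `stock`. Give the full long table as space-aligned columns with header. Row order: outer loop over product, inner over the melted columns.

Each (product, column) pair becomes one row: 3 × 4 = 12 rows.
For example, (BV2, gray) → stock=746.

product  color   stock
BV2      gray    746  
BV2      blue    270  
BV2      navy    820  
BV2      maroon  917  
FY1      gray    676  
FY1      blue    978  
FY1      navy    420  
FY1      maroon  145  
PP7      gray    76   
PP7      blue    524  
PP7      navy    8    
PP7      maroon  312  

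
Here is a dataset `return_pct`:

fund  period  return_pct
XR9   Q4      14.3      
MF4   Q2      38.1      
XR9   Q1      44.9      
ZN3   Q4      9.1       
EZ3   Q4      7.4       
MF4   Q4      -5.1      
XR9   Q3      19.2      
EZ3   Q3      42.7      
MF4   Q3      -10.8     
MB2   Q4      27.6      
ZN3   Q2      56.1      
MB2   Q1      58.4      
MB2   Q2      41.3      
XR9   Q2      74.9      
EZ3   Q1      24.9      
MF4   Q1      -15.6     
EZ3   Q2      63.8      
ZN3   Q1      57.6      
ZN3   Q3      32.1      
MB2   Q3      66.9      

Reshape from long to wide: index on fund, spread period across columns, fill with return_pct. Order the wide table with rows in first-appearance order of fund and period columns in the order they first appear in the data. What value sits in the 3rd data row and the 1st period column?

With rows in first-appearance order of fund, row 3 is fund=ZN3. period columns in first-appearance order: Q4, Q2, Q1, Q3; column 1 is Q4.
Long rows with fund=ZN3, period=Q4: return_pct = 9.1.

9.1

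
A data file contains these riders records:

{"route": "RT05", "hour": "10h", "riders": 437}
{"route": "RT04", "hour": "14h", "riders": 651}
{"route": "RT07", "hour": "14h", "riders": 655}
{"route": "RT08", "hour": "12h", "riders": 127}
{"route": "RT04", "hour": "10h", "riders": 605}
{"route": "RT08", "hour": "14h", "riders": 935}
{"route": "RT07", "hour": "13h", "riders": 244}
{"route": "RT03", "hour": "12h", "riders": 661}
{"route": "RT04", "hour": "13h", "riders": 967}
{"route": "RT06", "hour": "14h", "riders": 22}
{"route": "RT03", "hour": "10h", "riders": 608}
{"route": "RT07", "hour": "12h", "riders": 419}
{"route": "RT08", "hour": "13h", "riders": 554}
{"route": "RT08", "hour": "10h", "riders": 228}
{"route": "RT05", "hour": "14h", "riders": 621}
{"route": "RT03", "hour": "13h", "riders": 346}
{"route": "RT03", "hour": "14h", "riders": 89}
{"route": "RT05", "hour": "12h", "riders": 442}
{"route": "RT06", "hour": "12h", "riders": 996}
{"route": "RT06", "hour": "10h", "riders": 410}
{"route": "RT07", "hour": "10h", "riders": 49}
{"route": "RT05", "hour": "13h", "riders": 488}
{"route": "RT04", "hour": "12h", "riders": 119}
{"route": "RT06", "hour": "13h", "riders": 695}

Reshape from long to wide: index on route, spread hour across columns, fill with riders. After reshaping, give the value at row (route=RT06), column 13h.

695

Wide layout: rows indexed by route, columns are the 4 distinct hour values (10h, 14h, 12h, 13h).
Cell (route=RT06, hour=13h) draws from the long row where route=RT06 and hour=13h, which has riders=695.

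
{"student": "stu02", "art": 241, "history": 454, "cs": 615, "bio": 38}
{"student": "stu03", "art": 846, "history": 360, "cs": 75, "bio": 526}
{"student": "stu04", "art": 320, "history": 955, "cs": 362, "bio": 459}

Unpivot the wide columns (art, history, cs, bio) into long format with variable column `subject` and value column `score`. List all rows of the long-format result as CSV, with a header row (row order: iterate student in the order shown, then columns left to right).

Each (student, column) pair becomes one row: 3 × 4 = 12 rows.
For example, (stu02, art) → score=241.

student,subject,score
stu02,art,241
stu02,history,454
stu02,cs,615
stu02,bio,38
stu03,art,846
stu03,history,360
stu03,cs,75
stu03,bio,526
stu04,art,320
stu04,history,955
stu04,cs,362
stu04,bio,459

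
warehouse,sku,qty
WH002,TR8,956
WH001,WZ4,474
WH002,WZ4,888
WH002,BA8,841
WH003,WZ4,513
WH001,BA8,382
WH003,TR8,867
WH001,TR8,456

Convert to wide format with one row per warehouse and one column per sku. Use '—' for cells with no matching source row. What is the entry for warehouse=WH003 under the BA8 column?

No long-format row has warehouse=WH003 and sku=BA8, so the cell is —.

—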